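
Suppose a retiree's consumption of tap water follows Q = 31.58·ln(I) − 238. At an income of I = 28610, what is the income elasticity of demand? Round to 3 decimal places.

0.367

At I = 28610: Q = 86.059.
dQ/dI = 31.58/I = 0.00110381 at this income.
η = (dQ/dI)·(I/Q) = 0.00110381 × (28610/86.059) = 0.367.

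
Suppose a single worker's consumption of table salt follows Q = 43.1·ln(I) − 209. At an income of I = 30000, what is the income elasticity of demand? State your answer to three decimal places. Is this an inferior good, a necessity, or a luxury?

0.183 (necessity)

At I = 30000: Q = 235.316.
dQ/dI = 43.1/I = 0.00143667 at this income.
η = (dQ/dI)·(I/Q) = 0.00143667 × (30000/235.316) = 0.183.
Since 0 < η < 1, the good is a necessity.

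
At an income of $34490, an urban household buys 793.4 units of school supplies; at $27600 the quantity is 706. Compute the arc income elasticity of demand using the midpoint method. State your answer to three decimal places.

ΔQ = 706 − 793.4 = -87.4; midpoint Q̄ = (793.4 + 706)/2 = 749.7.
ΔI = 27600 − 34490 = -6890; midpoint Ī = (34490 + 27600)/2 = 31045.
η = (ΔQ/Q̄) ÷ (ΔI/Ī) = (-87.4/749.7) ÷ (-6890/31045) = 0.525.

0.525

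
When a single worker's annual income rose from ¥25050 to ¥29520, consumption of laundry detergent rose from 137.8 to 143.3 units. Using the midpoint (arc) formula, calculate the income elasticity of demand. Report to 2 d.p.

0.24

ΔQ = 143.3 − 137.8 = 5.5; midpoint Q̄ = (137.8 + 143.3)/2 = 140.55.
ΔI = 29520 − 25050 = 4470; midpoint Ī = (25050 + 29520)/2 = 27285.
η = (ΔQ/Q̄) ÷ (ΔI/Ī) = (5.5/140.55) ÷ (4470/27285) = 0.24.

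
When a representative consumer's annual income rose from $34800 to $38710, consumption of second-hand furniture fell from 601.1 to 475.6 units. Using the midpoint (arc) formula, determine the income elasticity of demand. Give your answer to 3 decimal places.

-2.191

ΔQ = 475.6 − 601.1 = -125.5; midpoint Q̄ = (601.1 + 475.6)/2 = 538.35.
ΔI = 38710 − 34800 = 3910; midpoint Ī = (34800 + 38710)/2 = 36755.
η = (ΔQ/Q̄) ÷ (ΔI/Ī) = (-125.5/538.35) ÷ (3910/36755) = -2.191.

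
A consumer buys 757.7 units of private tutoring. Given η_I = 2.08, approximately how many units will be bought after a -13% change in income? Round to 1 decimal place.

%ΔQ ≈ η × %ΔI = 2.08 × (-13%) = -27.04%.
New Q ≈ 757.7 × (1 − 0.2704) = 552.8.

552.8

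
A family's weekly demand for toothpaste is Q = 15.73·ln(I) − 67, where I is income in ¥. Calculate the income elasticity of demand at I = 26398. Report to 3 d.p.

At I = 26398: Q = 93.148.
dQ/dI = 15.73/I = 0.000595878 at this income.
η = (dQ/dI)·(I/Q) = 0.000595878 × (26398/93.148) = 0.169.

0.169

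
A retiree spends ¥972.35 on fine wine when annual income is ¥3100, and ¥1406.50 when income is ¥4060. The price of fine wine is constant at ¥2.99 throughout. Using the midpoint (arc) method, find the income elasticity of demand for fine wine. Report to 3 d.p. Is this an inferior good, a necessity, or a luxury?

1.361 (luxury)

With a constant price, Q₁ = 972.35/2.99 = 325.201 and Q₂ = 1406.50/2.99 = 470.401 (equivalently, work directly with expenditure since P cancels).
Midpoint %ΔQ = (1406.50 − 972.35)/1189.43 = 0.36501; midpoint %ΔI = (4060 − 3100)/3580 = 0.26816.
η = 0.36501 / 0.26816 = 1.361.
η > 1 ⇒ luxury.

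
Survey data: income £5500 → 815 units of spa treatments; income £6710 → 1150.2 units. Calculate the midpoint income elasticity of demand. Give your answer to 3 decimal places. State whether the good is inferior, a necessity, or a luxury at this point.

1.721 (luxury)

ΔQ = 1150.2 − 815 = 335.2; midpoint Q̄ = (815 + 1150.2)/2 = 982.6.
ΔI = 6710 − 5500 = 1210; midpoint Ī = (5500 + 6710)/2 = 6105.
η = (ΔQ/Q̄) ÷ (ΔI/Ī) = (335.2/982.6) ÷ (1210/6105) = 1.721.
η > 1 ⇒ luxury.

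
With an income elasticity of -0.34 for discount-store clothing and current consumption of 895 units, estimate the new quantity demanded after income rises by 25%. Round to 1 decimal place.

%ΔQ ≈ η × %ΔI = -0.34 × 25% = -8.5%.
New Q ≈ 895 × (1 − 0.085) = 818.9.

818.9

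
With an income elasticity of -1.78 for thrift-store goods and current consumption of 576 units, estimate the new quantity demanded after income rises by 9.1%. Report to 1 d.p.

482.7

%ΔQ ≈ η × %ΔI = -1.78 × 9.1% = -16.198%.
New Q ≈ 576 × (1 − 0.16198) = 482.7.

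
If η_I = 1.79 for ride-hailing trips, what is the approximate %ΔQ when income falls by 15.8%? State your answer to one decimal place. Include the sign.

-28.3%

%ΔQ ≈ η × %ΔI = 1.79 × (-15.8%) = -28.3%.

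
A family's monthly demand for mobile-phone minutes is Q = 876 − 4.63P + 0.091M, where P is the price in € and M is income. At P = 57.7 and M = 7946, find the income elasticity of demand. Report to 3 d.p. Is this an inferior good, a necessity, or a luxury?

At P = 57.7, M = 7946: Q = 1331.935.
Holding P constant, ∂Q/∂M = 0.091.
η_M = (∂Q/∂M)·(M/Q) = 0.091 × (7946/1331.935) = 0.543.
Since 0 < η < 1, this is a necessity.

0.543 (necessity)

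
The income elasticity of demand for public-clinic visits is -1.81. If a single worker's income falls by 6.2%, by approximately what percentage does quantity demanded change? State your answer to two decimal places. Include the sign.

%ΔQ ≈ η × %ΔI = -1.81 × (-6.2%) = 11.22%.

11.22%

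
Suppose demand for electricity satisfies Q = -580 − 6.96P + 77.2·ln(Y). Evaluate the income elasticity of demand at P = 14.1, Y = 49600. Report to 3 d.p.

0.493

At P = 14.1, Y = 49600: Q = 156.531.
Holding P constant, ∂Q/∂Y = 77.2/Y = 0.00155645.
η_Y = (∂Q/∂Y)·(Y/Q) = 0.00155645 × (49600/156.531) = 0.493.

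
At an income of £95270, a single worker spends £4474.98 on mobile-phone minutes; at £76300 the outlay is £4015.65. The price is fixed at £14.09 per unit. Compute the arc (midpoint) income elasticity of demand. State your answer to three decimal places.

0.489

With a constant price, Q₁ = 4474.98/14.09 = 317.600 and Q₂ = 4015.65/14.09 = 285.000 (equivalently, work directly with expenditure since P cancels).
Midpoint %ΔQ = (4015.65 − 4474.98)/4245.31 = -0.10820; midpoint %ΔI = (76300 − 95270)/85785 = -0.22113.
η = -0.10820 / -0.22113 = 0.489.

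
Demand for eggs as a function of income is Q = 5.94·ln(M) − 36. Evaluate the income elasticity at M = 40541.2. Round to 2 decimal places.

At M = 40541.2: Q = 27.024.
dQ/dM = 5.94/M = 0.000146518 at this income.
η = (dQ/dM)·(M/Q) = 0.000146518 × (40541.2/27.024) = 0.22.

0.22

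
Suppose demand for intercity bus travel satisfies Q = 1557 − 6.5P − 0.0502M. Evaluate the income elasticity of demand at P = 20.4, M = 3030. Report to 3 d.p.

-0.120

At P = 20.4, M = 3030: Q = 1272.294.
Holding P constant, ∂Q/∂M = −0.0502.
η_M = (∂Q/∂M)·(M/Q) = -0.0502 × (3030/1272.294) = -0.120.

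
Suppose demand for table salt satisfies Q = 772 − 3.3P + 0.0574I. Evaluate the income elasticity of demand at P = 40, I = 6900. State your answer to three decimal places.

0.382

At P = 40, I = 6900: Q = 1036.060.
Holding P constant, ∂Q/∂I = 0.0574.
η_I = (∂Q/∂I)·(I/Q) = 0.0574 × (6900/1036.060) = 0.382.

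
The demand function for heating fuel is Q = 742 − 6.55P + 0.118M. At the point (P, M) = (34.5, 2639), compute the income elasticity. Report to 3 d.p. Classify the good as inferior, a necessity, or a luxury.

0.376 (necessity)

At P = 34.5, M = 2639: Q = 827.427.
Holding P constant, ∂Q/∂M = 0.118.
η_M = (∂Q/∂M)·(M/Q) = 0.118 × (2639/827.427) = 0.376.
Since 0 < η < 1, this is a necessity.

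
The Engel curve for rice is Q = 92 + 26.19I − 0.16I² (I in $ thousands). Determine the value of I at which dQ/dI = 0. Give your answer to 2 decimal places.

dQ/dI = 26.19 − 0.32I.
The good is inferior where dQ/dI < 0. Setting dQ/dI = 0 gives I = 26.19 / 0.32 = 81.84.

81.84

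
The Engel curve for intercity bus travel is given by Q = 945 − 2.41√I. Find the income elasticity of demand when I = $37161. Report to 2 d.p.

At I = 37161: Q = 480.420.
dQ/dI = -2.41/(2√I) = -0.00625091 at this income.
η = (dQ/dI)·(I/Q) = -0.00625091 × (37161/480.420) = -0.48.

-0.48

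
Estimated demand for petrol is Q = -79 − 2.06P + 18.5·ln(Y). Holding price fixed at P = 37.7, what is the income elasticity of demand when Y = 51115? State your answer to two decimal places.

At P = 37.7, Y = 51115: Q = 43.912.
Holding P constant, ∂Q/∂Y = 18.5/Y = 0.000361929.
η_Y = (∂Q/∂Y)·(Y/Q) = 0.000361929 × (51115/43.912) = 0.42.

0.42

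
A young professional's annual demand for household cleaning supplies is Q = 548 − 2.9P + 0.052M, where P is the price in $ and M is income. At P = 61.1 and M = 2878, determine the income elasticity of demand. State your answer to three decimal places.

0.288

At P = 61.1, M = 2878: Q = 520.466.
Holding P constant, ∂Q/∂M = 0.052.
η_M = (∂Q/∂M)·(M/Q) = 0.052 × (2878/520.466) = 0.288.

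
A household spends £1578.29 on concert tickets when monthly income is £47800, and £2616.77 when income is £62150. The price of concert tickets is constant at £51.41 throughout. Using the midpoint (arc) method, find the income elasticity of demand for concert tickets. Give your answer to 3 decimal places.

With a constant price, Q₁ = 1578.29/51.41 = 30.700 and Q₂ = 2616.77/51.41 = 50.900 (equivalently, work directly with expenditure since P cancels).
Midpoint %ΔQ = (2616.77 − 1578.29)/2097.53 = 0.49510; midpoint %ΔI = (62150 − 47800)/54975 = 0.26103.
η = 0.49510 / 0.26103 = 1.897.

1.897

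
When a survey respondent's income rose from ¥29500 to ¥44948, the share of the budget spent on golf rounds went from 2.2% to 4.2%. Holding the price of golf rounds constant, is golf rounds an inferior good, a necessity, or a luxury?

The budget share rises as income rises, so η > 1.

luxury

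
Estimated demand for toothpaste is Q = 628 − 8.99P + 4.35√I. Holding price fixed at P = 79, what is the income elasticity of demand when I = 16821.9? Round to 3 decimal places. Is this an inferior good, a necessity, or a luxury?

At P = 79, I = 16821.9: Q = 481.982.
Holding P constant, ∂Q/∂I = 4.35/(2√I) = 0.0167696.
η_I = (∂Q/∂I)·(I/Q) = 0.0167696 × (16821.9/481.982) = 0.585.
Since 0 < η < 1, this is a necessity.

0.585 (necessity)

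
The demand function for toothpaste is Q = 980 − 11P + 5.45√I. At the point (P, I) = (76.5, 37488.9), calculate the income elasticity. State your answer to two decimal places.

At P = 76.5, I = 37488.9: Q = 1193.732.
Holding P constant, ∂Q/∂I = 5.45/(2√I) = 0.0140739.
η_I = (∂Q/∂I)·(I/Q) = 0.0140739 × (37488.9/1193.732) = 0.44.

0.44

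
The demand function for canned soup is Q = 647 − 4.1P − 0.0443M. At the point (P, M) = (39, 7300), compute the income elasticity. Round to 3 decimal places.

-1.975

At P = 39, M = 7300: Q = 163.710.
Holding P constant, ∂Q/∂M = −0.0443.
η_M = (∂Q/∂M)·(M/Q) = -0.0443 × (7300/163.710) = -1.975.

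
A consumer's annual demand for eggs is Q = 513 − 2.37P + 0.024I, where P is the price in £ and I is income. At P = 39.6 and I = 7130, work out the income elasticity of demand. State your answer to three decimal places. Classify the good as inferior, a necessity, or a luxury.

At P = 39.6, I = 7130: Q = 590.268.
Holding P constant, ∂Q/∂I = 0.024.
η_I = (∂Q/∂I)·(I/Q) = 0.024 × (7130/590.268) = 0.290.
Since 0 < η < 1, this is a necessity.

0.290 (necessity)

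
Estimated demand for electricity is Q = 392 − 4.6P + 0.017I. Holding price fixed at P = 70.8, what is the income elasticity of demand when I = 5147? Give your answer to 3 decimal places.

0.569

At P = 70.8, I = 5147: Q = 153.819.
Holding P constant, ∂Q/∂I = 0.017.
η_I = (∂Q/∂I)·(I/Q) = 0.017 × (5147/153.819) = 0.569.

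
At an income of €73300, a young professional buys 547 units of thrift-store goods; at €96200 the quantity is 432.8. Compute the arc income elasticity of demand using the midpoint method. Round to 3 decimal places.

-0.863

ΔQ = 432.8 − 547 = -114.2; midpoint Q̄ = (547 + 432.8)/2 = 489.9.
ΔI = 96200 − 73300 = 22900; midpoint Ī = (73300 + 96200)/2 = 84750.
η = (ΔQ/Q̄) ÷ (ΔI/Ī) = (-114.2/489.9) ÷ (22900/84750) = -0.863.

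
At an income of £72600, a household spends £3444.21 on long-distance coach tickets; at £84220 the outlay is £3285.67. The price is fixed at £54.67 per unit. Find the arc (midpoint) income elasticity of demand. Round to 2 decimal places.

-0.32

With a constant price, Q₁ = 3444.21/54.67 = 63.000 and Q₂ = 3285.67/54.67 = 60.100 (equivalently, work directly with expenditure since P cancels).
Midpoint %ΔQ = (3285.67 − 3444.21)/3364.94 = -0.04712; midpoint %ΔI = (84220 − 72600)/78410 = 0.14820.
η = -0.04712 / 0.14820 = -0.32.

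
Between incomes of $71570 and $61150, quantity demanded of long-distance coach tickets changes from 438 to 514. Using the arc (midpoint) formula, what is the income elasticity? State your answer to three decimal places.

-1.017

ΔQ = 514 − 438 = 76; midpoint Q̄ = (438 + 514)/2 = 476.
ΔI = 61150 − 71570 = -10420; midpoint Ī = (71570 + 61150)/2 = 66360.
η = (ΔQ/Q̄) ÷ (ΔI/Ī) = (76/476) ÷ (-10420/66360) = -1.017.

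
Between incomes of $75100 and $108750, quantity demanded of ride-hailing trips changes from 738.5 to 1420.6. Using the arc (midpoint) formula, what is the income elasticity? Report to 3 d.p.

ΔQ = 1420.6 − 738.5 = 682.1; midpoint Q̄ = (738.5 + 1420.6)/2 = 1079.55.
ΔI = 108750 − 75100 = 33650; midpoint Ī = (75100 + 108750)/2 = 91925.
η = (ΔQ/Q̄) ÷ (ΔI/Ī) = (682.1/1079.55) ÷ (33650/91925) = 1.726.

1.726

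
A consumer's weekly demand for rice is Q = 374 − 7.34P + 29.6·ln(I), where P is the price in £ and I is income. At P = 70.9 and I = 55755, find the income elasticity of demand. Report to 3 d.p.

At P = 70.9, I = 55755: Q = 177.084.
Holding P constant, ∂Q/∂I = 29.6/I = 0.000530894.
η_I = (∂Q/∂I)·(I/Q) = 0.000530894 × (55755/177.084) = 0.167.

0.167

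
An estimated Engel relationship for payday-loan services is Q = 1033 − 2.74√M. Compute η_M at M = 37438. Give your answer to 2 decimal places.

At M = 37438: Q = 502.840.
dQ/dM = -2.74/(2√M) = -0.00708051 at this income.
η = (dQ/dM)·(M/Q) = -0.00708051 × (37438/502.840) = -0.53.

-0.53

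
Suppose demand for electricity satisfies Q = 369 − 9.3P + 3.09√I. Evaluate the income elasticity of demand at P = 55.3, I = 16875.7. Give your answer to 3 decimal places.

At P = 55.3, I = 16875.7: Q = 256.121.
Holding P constant, ∂Q/∂I = 3.09/(2√I) = 0.0118932.
η_I = (∂Q/∂I)·(I/Q) = 0.0118932 × (16875.7/256.121) = 0.784.

0.784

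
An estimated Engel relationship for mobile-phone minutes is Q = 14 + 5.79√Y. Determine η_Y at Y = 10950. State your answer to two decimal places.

0.49

At Y = 10950: Q = 619.879.
dQ/dY = 5.79/(2√Y) = 0.0276657 at this income.
η = (dQ/dY)·(Y/Q) = 0.0276657 × (10950/619.879) = 0.49.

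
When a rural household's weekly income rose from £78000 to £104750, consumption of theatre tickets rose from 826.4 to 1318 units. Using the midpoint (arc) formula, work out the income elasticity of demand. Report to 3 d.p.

ΔQ = 1318 − 826.4 = 491.6; midpoint Q̄ = (826.4 + 1318)/2 = 1072.2.
ΔI = 104750 − 78000 = 26750; midpoint Ī = (78000 + 104750)/2 = 91375.
η = (ΔQ/Q̄) ÷ (ΔI/Ī) = (491.6/1072.2) ÷ (26750/91375) = 1.566.

1.566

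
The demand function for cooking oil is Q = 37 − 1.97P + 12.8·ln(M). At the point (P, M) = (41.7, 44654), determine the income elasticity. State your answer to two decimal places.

0.14

At P = 41.7, M = 44654: Q = 91.897.
Holding P constant, ∂Q/∂M = 12.8/M = 0.000286648.
η_M = (∂Q/∂M)·(M/Q) = 0.000286648 × (44654/91.897) = 0.14.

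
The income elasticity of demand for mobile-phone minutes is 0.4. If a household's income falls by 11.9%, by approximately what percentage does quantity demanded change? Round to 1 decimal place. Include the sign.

-4.8%

%ΔQ ≈ η × %ΔI = 0.4 × (-11.9%) = -4.8%.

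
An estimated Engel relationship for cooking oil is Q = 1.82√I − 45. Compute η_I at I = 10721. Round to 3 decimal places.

0.657

At I = 10721: Q = 143.447.
dQ/dI = 1.82/(2√I) = 0.00878868 at this income.
η = (dQ/dI)·(I/Q) = 0.00878868 × (10721/143.447) = 0.657.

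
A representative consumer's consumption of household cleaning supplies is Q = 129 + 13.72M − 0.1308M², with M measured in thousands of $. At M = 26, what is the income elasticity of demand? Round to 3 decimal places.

At M = 26: Q = 397.2992.
dQ/dM = 13.72 − 0.2616M = 6.91840.
η = (dQ/dM)·(M/Q) = 6.91840 × (26/397.2992) = 0.453.

0.453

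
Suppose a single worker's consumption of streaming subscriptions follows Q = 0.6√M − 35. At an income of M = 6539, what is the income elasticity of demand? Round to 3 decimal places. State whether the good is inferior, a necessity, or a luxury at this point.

At M = 6539: Q = 13.518.
dQ/dM = 0.6/(2√M) = 0.00370993 at this income.
η = (dQ/dM)·(M/Q) = 0.00370993 × (6539/13.518) = 1.795.
Since η > 1, the good is a luxury.

1.795 (luxury)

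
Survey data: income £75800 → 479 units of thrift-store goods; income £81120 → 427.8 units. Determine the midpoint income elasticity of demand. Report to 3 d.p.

-1.665

ΔQ = 427.8 − 479 = -51.2; midpoint Q̄ = (479 + 427.8)/2 = 453.4.
ΔI = 81120 − 75800 = 5320; midpoint Ī = (75800 + 81120)/2 = 78460.
η = (ΔQ/Q̄) ÷ (ΔI/Ī) = (-51.2/453.4) ÷ (5320/78460) = -1.665.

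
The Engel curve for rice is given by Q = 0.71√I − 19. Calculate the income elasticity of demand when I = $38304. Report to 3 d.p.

At I = 38304: Q = 119.957.
dQ/dI = 0.71/(2√I) = 0.00181387 at this income.
η = (dQ/dI)·(I/Q) = 0.00181387 × (38304/119.957) = 0.579.

0.579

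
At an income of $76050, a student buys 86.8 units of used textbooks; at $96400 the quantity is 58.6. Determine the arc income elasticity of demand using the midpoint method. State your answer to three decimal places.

-1.644

ΔQ = 58.6 − 86.8 = -28.2; midpoint Q̄ = (86.8 + 58.6)/2 = 72.7.
ΔI = 96400 − 76050 = 20350; midpoint Ī = (76050 + 96400)/2 = 86225.
η = (ΔQ/Q̄) ÷ (ΔI/Ī) = (-28.2/72.7) ÷ (20350/86225) = -1.644.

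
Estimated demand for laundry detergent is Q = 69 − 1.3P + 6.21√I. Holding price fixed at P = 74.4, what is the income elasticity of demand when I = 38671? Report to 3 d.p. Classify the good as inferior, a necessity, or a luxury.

At P = 74.4, I = 38671: Q = 1193.473.
Holding P constant, ∂Q/∂I = 6.21/(2√I) = 0.0157895.
η_I = (∂Q/∂I)·(I/Q) = 0.0157895 × (38671/1193.473) = 0.512.
Since 0 < η < 1, this is a necessity.

0.512 (necessity)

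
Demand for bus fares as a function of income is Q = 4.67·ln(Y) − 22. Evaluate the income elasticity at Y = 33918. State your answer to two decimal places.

At Y = 33918: Q = 26.716.
dQ/dY = 4.67/Y = 0.000137685 at this income.
η = (dQ/dY)·(Y/Q) = 0.000137685 × (33918/26.716) = 0.17.

0.17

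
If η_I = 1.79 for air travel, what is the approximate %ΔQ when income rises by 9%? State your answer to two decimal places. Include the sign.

16.11%

%ΔQ ≈ η × %ΔI = 1.79 × 9% = 16.11%.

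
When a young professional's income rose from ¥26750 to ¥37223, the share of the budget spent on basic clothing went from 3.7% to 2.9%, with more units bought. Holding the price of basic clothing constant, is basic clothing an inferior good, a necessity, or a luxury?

Quantity rises but the budget share falls as income rises, so 0 < η < 1.

necessity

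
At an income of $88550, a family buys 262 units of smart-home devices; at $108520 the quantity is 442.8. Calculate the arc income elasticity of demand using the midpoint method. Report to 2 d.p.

ΔQ = 442.8 − 262 = 180.8; midpoint Q̄ = (262 + 442.8)/2 = 352.4.
ΔI = 108520 − 88550 = 19970; midpoint Ī = (88550 + 108520)/2 = 98535.
η = (ΔQ/Q̄) ÷ (ΔI/Ī) = (180.8/352.4) ÷ (19970/98535) = 2.53.

2.53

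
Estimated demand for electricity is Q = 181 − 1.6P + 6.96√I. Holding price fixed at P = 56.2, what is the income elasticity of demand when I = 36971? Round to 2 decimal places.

0.47

At P = 56.2, I = 36971: Q = 1429.338.
Holding P constant, ∂Q/∂I = 6.96/(2√I) = 0.0180988.
η_I = (∂Q/∂I)·(I/Q) = 0.0180988 × (36971/1429.338) = 0.47.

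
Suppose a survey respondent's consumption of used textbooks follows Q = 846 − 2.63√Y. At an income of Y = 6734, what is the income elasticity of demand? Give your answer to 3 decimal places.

-0.171

At Y = 6734: Q = 630.180.
dQ/dY = -2.63/(2√Y) = -0.0160247 at this income.
η = (dQ/dY)·(Y/Q) = -0.0160247 × (6734/630.180) = -0.171.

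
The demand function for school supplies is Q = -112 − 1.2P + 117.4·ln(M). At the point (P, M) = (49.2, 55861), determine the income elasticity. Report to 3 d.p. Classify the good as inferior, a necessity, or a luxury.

At P = 49.2, M = 55861: Q = 1112.215.
Holding P constant, ∂Q/∂M = 117.4/M = 0.00210165.
η_M = (∂Q/∂M)·(M/Q) = 0.00210165 × (55861/1112.215) = 0.106.
Since 0 < η < 1, this is a necessity.

0.106 (necessity)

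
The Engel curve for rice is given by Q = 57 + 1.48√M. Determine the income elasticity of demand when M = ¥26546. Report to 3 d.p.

At M = 26546: Q = 298.136.
dQ/dM = 1.48/(2√M) = 0.00454184 at this income.
η = (dQ/dM)·(M/Q) = 0.00454184 × (26546/298.136) = 0.404.

0.404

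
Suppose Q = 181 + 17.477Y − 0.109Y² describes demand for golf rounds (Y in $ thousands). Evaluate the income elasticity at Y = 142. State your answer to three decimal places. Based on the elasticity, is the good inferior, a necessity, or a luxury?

-4.117 (inferior good)

At Y = 142: Q = 464.8580.
dQ/dY = 17.477 − 0.218Y = -13.47900.
η = (dQ/dY)·(Y/Q) = -13.47900 × (142/464.8580) = -4.117.
η < 0 ⇒ inferior good.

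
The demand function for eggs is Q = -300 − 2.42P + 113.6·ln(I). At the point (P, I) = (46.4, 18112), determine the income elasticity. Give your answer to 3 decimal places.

0.162

At P = 46.4, I = 18112: Q = 701.484.
Holding P constant, ∂Q/∂I = 113.6/I = 0.00627208.
η_I = (∂Q/∂I)·(I/Q) = 0.00627208 × (18112/701.484) = 0.162.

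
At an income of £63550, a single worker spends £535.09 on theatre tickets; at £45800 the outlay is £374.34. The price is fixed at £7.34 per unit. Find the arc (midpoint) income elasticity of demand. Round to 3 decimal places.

1.089

With a constant price, Q₁ = 535.09/7.34 = 72.901 and Q₂ = 374.34/7.34 = 51.000 (equivalently, work directly with expenditure since P cancels).
Midpoint %ΔQ = (374.34 − 535.09)/454.72 = -0.35352; midpoint %ΔI = (45800 − 63550)/54675 = -0.32465.
η = -0.35352 / -0.32465 = 1.089.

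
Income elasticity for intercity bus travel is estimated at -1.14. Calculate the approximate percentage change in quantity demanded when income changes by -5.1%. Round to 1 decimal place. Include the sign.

5.8%

%ΔQ ≈ η × %ΔI = -1.14 × (-5.1%) = 5.8%.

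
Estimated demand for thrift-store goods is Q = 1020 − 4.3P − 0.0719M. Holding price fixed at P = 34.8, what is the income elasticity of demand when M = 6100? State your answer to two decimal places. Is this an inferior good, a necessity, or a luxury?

At P = 34.8, M = 6100: Q = 431.770.
Holding P constant, ∂Q/∂M = −0.0719.
η_M = (∂Q/∂M)·(M/Q) = -0.0719 × (6100/431.770) = -1.02.
Since η < 0, this is an inferior good.

-1.02 (inferior good)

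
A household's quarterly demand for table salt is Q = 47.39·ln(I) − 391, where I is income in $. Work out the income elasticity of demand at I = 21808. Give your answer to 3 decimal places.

At I = 21808: Q = 82.428.
dQ/dI = 47.39/I = 0.00217306 at this income.
η = (dQ/dI)·(I/Q) = 0.00217306 × (21808/82.428) = 0.575.

0.575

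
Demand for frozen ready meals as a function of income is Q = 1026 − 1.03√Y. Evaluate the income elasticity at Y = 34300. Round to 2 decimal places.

-0.11

At Y = 34300: Q = 835.241.
dQ/dY = -1.03/(2√Y) = -0.00278074 at this income.
η = (dQ/dY)·(Y/Q) = -0.00278074 × (34300/835.241) = -0.11.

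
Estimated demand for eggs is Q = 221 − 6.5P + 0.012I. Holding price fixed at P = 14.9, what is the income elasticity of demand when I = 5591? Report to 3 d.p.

At P = 14.9, I = 5591: Q = 191.242.
Holding P constant, ∂Q/∂I = 0.012.
η_I = (∂Q/∂I)·(I/Q) = 0.012 × (5591/191.242) = 0.351.

0.351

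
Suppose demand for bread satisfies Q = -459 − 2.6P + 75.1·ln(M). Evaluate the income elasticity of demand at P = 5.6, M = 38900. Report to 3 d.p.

0.235

At P = 5.6, M = 38900: Q = 320.153.
Holding P constant, ∂Q/∂M = 75.1/M = 0.00193059.
η_M = (∂Q/∂M)·(M/Q) = 0.00193059 × (38900/320.153) = 0.235.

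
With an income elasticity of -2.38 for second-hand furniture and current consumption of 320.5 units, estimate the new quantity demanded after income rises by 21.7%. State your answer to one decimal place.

155.0

%ΔQ ≈ η × %ΔI = -2.38 × 21.7% = -51.646%.
New Q ≈ 320.5 × (1 − 0.51646) = 155.0.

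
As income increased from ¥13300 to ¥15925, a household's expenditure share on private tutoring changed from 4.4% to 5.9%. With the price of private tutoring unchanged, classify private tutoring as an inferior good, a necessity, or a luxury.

luxury

The budget share rises as income rises, so η > 1.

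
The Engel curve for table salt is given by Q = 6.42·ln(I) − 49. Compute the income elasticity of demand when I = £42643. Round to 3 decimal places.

At I = 42643: Q = 19.441.
dQ/dI = 6.42/I = 0.000150552 at this income.
η = (dQ/dI)·(I/Q) = 0.000150552 × (42643/19.441) = 0.330.

0.330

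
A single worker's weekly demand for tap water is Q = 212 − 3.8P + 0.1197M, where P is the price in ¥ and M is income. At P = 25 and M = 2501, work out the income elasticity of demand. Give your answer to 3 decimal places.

At P = 25, M = 2501: Q = 416.370.
Holding P constant, ∂Q/∂M = 0.1197.
η_M = (∂Q/∂M)·(M/Q) = 0.1197 × (2501/416.370) = 0.719.

0.719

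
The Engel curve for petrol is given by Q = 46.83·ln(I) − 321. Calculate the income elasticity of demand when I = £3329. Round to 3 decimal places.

At I = 3329: Q = 58.811.
dQ/dI = 46.83/I = 0.0140673 at this income.
η = (dQ/dI)·(I/Q) = 0.0140673 × (3329/58.811) = 0.796.

0.796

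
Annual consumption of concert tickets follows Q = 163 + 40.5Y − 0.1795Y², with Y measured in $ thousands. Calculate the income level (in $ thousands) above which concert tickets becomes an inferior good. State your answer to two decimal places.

dQ/dY = 40.5 − 0.359Y.
The good is inferior where dQ/dY < 0. Setting dQ/dY = 0 gives Y = 40.5 / 0.359 = 112.81.

112.81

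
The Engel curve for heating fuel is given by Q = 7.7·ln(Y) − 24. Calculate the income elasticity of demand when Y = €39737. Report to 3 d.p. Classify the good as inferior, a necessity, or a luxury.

0.134 (necessity)

At Y = 39737: Q = 57.543.
dQ/dY = 7.7/Y = 0.000193774 at this income.
η = (dQ/dY)·(Y/Q) = 0.000193774 × (39737/57.543) = 0.134.
Since 0 < η < 1, the good is a necessity.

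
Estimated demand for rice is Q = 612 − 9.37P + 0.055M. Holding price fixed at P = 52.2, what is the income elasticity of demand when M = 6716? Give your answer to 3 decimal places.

At P = 52.2, M = 6716: Q = 492.266.
Holding P constant, ∂Q/∂M = 0.055.
η_M = (∂Q/∂M)·(M/Q) = 0.055 × (6716/492.266) = 0.750.

0.750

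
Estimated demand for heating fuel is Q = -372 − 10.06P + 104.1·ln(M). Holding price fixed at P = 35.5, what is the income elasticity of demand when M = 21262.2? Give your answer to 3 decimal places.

At P = 35.5, M = 21262.2: Q = 308.194.
Holding P constant, ∂Q/∂M = 104.1/M = 0.00489601.
η_M = (∂Q/∂M)·(M/Q) = 0.00489601 × (21262.2/308.194) = 0.338.

0.338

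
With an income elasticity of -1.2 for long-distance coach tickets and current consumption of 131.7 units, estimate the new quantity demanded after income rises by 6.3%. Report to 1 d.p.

121.7

%ΔQ ≈ η × %ΔI = -1.2 × 6.3% = -7.56%.
New Q ≈ 131.7 × (1 − 0.0756) = 121.7.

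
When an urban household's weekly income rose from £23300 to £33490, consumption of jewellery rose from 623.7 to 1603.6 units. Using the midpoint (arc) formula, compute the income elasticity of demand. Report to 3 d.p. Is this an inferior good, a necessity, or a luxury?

ΔQ = 1603.6 − 623.7 = 979.9; midpoint Q̄ = (623.7 + 1603.6)/2 = 1113.65.
ΔI = 33490 − 23300 = 10190; midpoint Ī = (23300 + 33490)/2 = 28395.
η = (ΔQ/Q̄) ÷ (ΔI/Ī) = (979.9/1113.65) ÷ (10190/28395) = 2.452.
η > 1 ⇒ luxury.

2.452 (luxury)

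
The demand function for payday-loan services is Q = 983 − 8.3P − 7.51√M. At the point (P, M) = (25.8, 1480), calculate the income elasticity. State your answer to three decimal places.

At P = 25.8, M = 1480: Q = 479.945.
Holding P constant, ∂Q/∂M = -7.51/(2√M) = -0.0976066.
η_M = (∂Q/∂M)·(M/Q) = -0.0976066 × (1480/479.945) = -0.301.

-0.301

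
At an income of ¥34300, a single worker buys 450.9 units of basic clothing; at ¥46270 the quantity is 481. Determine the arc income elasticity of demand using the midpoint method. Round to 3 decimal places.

0.217

ΔQ = 481 − 450.9 = 30.1; midpoint Q̄ = (450.9 + 481)/2 = 465.95.
ΔI = 46270 − 34300 = 11970; midpoint Ī = (34300 + 46270)/2 = 40285.
η = (ΔQ/Q̄) ÷ (ΔI/Ī) = (30.1/465.95) ÷ (11970/40285) = 0.217.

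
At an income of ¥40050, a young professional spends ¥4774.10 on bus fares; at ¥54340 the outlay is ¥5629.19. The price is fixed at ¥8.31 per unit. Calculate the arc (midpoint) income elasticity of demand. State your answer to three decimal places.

0.543

With a constant price, Q₁ = 4774.10/8.31 = 574.501 and Q₂ = 5629.19/8.31 = 677.400 (equivalently, work directly with expenditure since P cancels).
Midpoint %ΔQ = (5629.19 − 4774.10)/5201.65 = 0.16439; midpoint %ΔI = (54340 − 40050)/47195 = 0.30279.
η = 0.16439 / 0.30279 = 0.543.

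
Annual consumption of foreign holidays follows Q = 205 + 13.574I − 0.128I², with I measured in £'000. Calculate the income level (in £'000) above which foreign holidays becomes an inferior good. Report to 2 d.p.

53.02

dQ/dI = 13.574 − 0.256I.
The good is inferior where dQ/dI < 0. Setting dQ/dI = 0 gives I = 13.574 / 0.256 = 53.02.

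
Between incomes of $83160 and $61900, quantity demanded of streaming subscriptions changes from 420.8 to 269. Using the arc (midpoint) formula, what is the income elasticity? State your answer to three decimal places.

1.502

ΔQ = 269 − 420.8 = -151.8; midpoint Q̄ = (420.8 + 269)/2 = 344.9.
ΔI = 61900 − 83160 = -21260; midpoint Ī = (83160 + 61900)/2 = 72530.
η = (ΔQ/Q̄) ÷ (ΔI/Ī) = (-151.8/344.9) ÷ (-21260/72530) = 1.502.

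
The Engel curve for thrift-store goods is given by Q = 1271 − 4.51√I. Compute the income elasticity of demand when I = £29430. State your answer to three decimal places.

-0.778

At I = 29430: Q = 497.302.
dQ/dI = -4.51/(2√I) = -0.0131447 at this income.
η = (dQ/dI)·(I/Q) = -0.0131447 × (29430/497.302) = -0.778.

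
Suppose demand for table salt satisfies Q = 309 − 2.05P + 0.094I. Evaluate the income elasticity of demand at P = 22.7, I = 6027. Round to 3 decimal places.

At P = 22.7, I = 6027: Q = 829.003.
Holding P constant, ∂Q/∂I = 0.094.
η_I = (∂Q/∂I)·(I/Q) = 0.094 × (6027/829.003) = 0.683.

0.683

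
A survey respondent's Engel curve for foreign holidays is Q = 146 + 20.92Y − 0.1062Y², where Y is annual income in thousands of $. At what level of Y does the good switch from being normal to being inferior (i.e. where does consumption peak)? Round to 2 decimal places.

98.49

dQ/dY = 20.92 − 0.2124Y.
The good is inferior where dQ/dY < 0. Setting dQ/dY = 0 gives Y = 20.92 / 0.2124 = 98.49.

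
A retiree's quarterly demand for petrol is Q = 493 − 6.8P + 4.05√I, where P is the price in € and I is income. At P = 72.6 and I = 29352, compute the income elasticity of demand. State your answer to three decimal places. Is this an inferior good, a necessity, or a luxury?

At P = 72.6, I = 29352: Q = 693.183.
Holding P constant, ∂Q/∂I = 4.05/(2√I) = 0.0118197.
η_I = (∂Q/∂I)·(I/Q) = 0.0118197 × (29352/693.183) = 0.500.
Since 0 < η < 1, this is a necessity.

0.500 (necessity)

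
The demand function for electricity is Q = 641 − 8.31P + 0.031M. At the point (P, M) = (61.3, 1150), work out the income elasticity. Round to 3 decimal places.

At P = 61.3, M = 1150: Q = 167.247.
Holding P constant, ∂Q/∂M = 0.031.
η_M = (∂Q/∂M)·(M/Q) = 0.031 × (1150/167.247) = 0.213.

0.213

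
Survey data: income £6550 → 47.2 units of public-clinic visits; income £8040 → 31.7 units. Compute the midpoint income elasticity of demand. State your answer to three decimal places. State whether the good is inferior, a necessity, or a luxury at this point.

-1.924 (inferior good)

ΔQ = 31.7 − 47.2 = -15.5; midpoint Q̄ = (47.2 + 31.7)/2 = 39.45.
ΔI = 8040 − 6550 = 1490; midpoint Ī = (6550 + 8040)/2 = 7295.
η = (ΔQ/Q̄) ÷ (ΔI/Ī) = (-15.5/39.45) ÷ (1490/7295) = -1.924.
η < 0 ⇒ inferior good.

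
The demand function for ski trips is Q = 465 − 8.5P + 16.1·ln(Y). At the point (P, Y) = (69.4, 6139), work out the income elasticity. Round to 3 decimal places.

At P = 69.4, Y = 6139: Q = 15.531.
Holding P constant, ∂Q/∂Y = 16.1/Y = 0.00262258.
η_Y = (∂Q/∂Y)·(Y/Q) = 0.00262258 × (6139/15.531) = 1.037.

1.037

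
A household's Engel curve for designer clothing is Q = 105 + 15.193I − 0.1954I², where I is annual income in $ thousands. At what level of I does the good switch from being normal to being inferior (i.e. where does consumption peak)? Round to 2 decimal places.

dQ/dI = 15.193 − 0.3908I.
The good is inferior where dQ/dI < 0. Setting dQ/dI = 0 gives I = 15.193 / 0.3908 = 38.88.

38.88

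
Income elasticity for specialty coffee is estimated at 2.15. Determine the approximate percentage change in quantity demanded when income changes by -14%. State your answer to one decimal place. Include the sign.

-30.1%

%ΔQ ≈ η × %ΔI = 2.15 × (-14%) = -30.1%.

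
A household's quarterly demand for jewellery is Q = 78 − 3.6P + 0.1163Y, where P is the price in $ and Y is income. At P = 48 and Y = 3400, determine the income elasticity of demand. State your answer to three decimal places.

At P = 48, Y = 3400: Q = 300.620.
Holding P constant, ∂Q/∂Y = 0.1163.
η_Y = (∂Q/∂Y)·(Y/Q) = 0.1163 × (3400/300.620) = 1.315.

1.315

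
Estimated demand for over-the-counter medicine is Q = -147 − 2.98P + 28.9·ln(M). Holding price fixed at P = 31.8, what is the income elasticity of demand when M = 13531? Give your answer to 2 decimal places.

0.87

At P = 31.8, M = 13531: Q = 33.154.
Holding P constant, ∂Q/∂M = 28.9/M = 0.00213584.
η_M = (∂Q/∂M)·(M/Q) = 0.00213584 × (13531/33.154) = 0.87.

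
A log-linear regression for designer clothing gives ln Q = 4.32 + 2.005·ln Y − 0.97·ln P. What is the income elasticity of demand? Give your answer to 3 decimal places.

In a log-linear demand, the coefficient on ln Y is the income elasticity.
So η = 2.005.

2.005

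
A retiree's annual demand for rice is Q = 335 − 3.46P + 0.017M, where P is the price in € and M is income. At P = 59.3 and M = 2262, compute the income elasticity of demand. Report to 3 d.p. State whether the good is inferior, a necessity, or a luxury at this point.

0.229 (necessity)

At P = 59.3, M = 2262: Q = 168.276.
Holding P constant, ∂Q/∂M = 0.017.
η_M = (∂Q/∂M)·(M/Q) = 0.017 × (2262/168.276) = 0.229.
Since 0 < η < 1, this is a necessity.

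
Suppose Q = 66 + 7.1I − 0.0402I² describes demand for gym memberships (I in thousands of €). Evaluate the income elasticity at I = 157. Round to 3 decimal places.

-4.568

At I = 157: Q = 189.8102.
dQ/dI = 7.1 − 0.0804I = -5.52280.
η = (dQ/dI)·(I/Q) = -5.52280 × (157/189.8102) = -4.568.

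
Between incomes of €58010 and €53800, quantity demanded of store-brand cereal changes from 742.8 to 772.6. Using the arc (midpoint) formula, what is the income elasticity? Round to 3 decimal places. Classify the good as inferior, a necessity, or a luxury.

-0.522 (inferior good)

ΔQ = 772.6 − 742.8 = 29.8; midpoint Q̄ = (742.8 + 772.6)/2 = 757.7.
ΔI = 53800 − 58010 = -4210; midpoint Ī = (58010 + 53800)/2 = 55905.
η = (ΔQ/Q̄) ÷ (ΔI/Ī) = (29.8/757.7) ÷ (-4210/55905) = -0.522.
η < 0 ⇒ inferior good.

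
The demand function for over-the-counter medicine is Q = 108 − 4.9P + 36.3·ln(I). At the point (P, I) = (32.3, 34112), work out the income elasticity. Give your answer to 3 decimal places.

0.110

At P = 32.3, I = 34112: Q = 328.608.
Holding P constant, ∂Q/∂I = 36.3/I = 0.00106414.
η_I = (∂Q/∂I)·(I/Q) = 0.00106414 × (34112/328.608) = 0.110.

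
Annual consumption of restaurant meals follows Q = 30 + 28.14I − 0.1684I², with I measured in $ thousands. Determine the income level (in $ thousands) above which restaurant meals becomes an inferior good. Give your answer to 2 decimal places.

83.55

dQ/dI = 28.14 − 0.3368I.
The good is inferior where dQ/dI < 0. Setting dQ/dI = 0 gives I = 28.14 / 0.3368 = 83.55.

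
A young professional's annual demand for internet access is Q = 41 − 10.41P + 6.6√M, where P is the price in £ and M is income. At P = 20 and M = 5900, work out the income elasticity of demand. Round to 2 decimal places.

At P = 20, M = 5900: Q = 339.756.
Holding P constant, ∂Q/∂M = 6.6/(2√M) = 0.0429623.
η_M = (∂Q/∂M)·(M/Q) = 0.0429623 × (5900/339.756) = 0.75.

0.75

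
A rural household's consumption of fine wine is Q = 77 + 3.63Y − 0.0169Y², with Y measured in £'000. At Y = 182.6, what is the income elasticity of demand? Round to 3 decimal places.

At Y = 182.6: Q = 176.3454.
dQ/dY = 3.63 − 0.0338Y = -2.54188.
η = (dQ/dY)·(Y/Q) = -2.54188 × (182.6/176.3454) = -2.632.

-2.632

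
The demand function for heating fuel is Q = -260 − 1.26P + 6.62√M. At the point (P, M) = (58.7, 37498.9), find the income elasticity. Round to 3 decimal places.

0.676

At P = 58.7, M = 37498.9: Q = 947.977.
Holding P constant, ∂Q/∂M = 6.62/(2√M) = 0.017093.
η_M = (∂Q/∂M)·(M/Q) = 0.017093 × (37498.9/947.977) = 0.676.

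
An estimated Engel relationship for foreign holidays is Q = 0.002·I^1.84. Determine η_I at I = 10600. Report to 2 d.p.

1.84

For Q = A·I^β the income elasticity is constant and equal to β.
Here β = 1.84, so η = 1.84.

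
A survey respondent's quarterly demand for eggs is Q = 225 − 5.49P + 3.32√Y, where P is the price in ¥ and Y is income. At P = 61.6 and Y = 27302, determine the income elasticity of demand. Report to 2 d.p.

At P = 61.6, Y = 27302: Q = 435.390.
Holding P constant, ∂Q/∂Y = 3.32/(2√Y) = 0.0100464.
η_Y = (∂Q/∂Y)·(Y/Q) = 0.0100464 × (27302/435.390) = 0.63.

0.63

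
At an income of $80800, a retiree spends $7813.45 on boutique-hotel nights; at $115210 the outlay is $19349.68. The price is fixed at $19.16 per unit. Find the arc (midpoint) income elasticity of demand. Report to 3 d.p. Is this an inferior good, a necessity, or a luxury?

2.419 (luxury)

With a constant price, Q₁ = 7813.45/19.16 = 407.800 and Q₂ = 19349.68/19.16 = 1009.900 (equivalently, work directly with expenditure since P cancels).
Midpoint %ΔQ = (19349.68 − 7813.45)/13581.57 = 0.84940; midpoint %ΔI = (115210 − 80800)/98005 = 0.35110.
η = 0.84940 / 0.35110 = 2.419.
η > 1 ⇒ luxury.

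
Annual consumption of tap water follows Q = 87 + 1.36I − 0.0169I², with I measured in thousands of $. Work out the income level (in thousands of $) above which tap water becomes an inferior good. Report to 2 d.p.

dQ/dI = 1.36 − 0.0338I.
The good is inferior where dQ/dI < 0. Setting dQ/dI = 0 gives I = 1.36 / 0.0338 = 40.24.

40.24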